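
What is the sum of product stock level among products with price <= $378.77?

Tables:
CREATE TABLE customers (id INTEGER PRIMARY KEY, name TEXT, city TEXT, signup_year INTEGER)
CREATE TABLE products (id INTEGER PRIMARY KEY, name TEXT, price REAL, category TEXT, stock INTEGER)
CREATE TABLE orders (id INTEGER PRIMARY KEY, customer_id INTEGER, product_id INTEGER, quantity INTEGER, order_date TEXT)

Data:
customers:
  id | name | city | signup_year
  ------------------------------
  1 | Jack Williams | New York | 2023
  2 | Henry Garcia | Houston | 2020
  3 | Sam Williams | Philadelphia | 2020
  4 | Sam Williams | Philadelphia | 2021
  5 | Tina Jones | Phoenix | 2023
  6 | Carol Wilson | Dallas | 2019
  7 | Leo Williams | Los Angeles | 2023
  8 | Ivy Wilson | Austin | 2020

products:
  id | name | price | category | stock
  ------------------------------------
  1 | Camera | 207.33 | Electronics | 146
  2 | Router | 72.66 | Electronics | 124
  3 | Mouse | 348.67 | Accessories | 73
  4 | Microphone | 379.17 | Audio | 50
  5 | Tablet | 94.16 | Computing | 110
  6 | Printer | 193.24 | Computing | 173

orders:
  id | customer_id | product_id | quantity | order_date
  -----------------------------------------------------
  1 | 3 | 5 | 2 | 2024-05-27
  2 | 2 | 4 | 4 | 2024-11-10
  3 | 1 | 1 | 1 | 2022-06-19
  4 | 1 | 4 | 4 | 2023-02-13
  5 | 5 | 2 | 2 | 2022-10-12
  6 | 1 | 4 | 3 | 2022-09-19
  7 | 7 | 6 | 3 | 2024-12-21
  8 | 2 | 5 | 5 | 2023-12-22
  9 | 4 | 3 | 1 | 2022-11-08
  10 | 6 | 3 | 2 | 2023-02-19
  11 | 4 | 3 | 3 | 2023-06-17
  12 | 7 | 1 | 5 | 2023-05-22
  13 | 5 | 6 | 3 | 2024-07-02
SELECT SUM(stock) FROM products WHERE price <= 378.77

Execution result:
626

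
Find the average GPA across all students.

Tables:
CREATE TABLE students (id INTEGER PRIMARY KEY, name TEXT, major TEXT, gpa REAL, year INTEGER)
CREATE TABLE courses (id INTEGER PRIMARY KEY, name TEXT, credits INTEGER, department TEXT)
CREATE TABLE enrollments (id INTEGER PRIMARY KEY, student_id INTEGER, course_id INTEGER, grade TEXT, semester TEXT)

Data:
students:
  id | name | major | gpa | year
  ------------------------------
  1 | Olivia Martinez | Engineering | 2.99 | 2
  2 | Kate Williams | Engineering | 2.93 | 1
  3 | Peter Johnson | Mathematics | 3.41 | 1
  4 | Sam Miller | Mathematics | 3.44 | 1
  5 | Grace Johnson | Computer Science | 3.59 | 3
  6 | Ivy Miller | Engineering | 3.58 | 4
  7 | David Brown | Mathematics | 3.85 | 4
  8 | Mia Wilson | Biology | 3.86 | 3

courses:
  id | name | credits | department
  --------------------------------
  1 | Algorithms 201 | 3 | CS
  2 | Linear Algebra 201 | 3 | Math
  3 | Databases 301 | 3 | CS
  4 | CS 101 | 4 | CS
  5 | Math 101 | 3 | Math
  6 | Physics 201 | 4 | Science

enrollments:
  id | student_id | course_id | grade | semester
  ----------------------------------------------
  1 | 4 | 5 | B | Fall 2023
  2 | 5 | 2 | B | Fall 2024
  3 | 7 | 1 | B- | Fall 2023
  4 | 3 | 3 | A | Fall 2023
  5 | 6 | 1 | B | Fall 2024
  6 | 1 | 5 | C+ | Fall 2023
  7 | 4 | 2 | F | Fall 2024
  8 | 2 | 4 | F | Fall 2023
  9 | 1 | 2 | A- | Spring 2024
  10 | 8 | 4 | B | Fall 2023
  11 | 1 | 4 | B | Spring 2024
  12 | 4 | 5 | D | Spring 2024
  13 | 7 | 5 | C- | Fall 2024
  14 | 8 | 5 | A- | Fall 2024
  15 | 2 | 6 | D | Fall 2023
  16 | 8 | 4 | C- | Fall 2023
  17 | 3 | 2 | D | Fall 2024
SELECT AVG(gpa) FROM students

Execution result:
3.46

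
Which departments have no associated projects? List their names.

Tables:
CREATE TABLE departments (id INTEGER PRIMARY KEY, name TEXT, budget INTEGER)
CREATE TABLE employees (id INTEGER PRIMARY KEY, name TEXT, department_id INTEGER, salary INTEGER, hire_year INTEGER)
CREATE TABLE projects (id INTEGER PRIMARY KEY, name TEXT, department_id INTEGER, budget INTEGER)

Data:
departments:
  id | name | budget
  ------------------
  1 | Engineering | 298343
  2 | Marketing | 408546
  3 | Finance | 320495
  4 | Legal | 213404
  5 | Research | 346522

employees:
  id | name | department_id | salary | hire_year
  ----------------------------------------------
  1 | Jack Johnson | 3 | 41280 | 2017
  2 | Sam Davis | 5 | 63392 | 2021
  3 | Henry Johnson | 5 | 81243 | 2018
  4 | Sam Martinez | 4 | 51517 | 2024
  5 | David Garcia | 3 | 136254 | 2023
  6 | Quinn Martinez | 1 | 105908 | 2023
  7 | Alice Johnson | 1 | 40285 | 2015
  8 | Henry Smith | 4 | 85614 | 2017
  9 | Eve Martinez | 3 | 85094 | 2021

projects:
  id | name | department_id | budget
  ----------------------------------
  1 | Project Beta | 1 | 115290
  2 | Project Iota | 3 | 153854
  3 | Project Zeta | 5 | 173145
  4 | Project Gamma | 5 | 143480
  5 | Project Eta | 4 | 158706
SELECT p.name FROM departments p LEFT JOIN projects c ON c.department_id = p.id WHERE c.id IS NULL

Execution result:
Marketing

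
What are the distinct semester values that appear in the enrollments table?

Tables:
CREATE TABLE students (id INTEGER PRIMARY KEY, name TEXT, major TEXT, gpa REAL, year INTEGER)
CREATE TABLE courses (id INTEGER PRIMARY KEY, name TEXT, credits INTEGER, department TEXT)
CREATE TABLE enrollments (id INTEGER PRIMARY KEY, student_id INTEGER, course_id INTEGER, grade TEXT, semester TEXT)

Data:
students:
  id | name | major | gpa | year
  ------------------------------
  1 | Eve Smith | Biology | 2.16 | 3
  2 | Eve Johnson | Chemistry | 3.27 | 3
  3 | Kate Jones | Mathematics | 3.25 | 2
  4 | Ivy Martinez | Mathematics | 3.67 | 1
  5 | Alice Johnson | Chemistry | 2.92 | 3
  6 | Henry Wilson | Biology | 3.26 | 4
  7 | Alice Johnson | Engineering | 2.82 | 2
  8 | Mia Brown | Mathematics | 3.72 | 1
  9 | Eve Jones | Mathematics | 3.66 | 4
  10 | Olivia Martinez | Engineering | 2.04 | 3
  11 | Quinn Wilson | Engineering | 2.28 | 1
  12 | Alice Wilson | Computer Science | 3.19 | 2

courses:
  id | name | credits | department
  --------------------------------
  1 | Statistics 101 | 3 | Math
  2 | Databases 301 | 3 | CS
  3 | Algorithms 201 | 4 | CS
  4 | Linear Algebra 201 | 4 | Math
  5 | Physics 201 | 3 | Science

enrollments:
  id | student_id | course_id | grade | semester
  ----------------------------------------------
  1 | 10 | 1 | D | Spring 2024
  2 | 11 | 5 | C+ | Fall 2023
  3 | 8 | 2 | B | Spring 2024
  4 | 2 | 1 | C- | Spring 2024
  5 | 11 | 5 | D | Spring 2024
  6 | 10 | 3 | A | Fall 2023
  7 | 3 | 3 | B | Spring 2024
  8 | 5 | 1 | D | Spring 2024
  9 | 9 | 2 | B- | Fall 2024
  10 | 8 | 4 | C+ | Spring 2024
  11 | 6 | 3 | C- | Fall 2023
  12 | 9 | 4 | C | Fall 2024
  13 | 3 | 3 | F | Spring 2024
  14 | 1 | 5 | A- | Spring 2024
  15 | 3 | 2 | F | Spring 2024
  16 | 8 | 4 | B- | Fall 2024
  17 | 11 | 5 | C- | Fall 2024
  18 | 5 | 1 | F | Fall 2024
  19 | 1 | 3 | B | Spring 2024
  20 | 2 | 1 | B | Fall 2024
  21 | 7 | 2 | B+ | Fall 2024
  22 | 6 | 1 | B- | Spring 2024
SELECT DISTINCT semester FROM enrollments

Execution result:
semester
Spring 2024
Fall 2023
Fall 2024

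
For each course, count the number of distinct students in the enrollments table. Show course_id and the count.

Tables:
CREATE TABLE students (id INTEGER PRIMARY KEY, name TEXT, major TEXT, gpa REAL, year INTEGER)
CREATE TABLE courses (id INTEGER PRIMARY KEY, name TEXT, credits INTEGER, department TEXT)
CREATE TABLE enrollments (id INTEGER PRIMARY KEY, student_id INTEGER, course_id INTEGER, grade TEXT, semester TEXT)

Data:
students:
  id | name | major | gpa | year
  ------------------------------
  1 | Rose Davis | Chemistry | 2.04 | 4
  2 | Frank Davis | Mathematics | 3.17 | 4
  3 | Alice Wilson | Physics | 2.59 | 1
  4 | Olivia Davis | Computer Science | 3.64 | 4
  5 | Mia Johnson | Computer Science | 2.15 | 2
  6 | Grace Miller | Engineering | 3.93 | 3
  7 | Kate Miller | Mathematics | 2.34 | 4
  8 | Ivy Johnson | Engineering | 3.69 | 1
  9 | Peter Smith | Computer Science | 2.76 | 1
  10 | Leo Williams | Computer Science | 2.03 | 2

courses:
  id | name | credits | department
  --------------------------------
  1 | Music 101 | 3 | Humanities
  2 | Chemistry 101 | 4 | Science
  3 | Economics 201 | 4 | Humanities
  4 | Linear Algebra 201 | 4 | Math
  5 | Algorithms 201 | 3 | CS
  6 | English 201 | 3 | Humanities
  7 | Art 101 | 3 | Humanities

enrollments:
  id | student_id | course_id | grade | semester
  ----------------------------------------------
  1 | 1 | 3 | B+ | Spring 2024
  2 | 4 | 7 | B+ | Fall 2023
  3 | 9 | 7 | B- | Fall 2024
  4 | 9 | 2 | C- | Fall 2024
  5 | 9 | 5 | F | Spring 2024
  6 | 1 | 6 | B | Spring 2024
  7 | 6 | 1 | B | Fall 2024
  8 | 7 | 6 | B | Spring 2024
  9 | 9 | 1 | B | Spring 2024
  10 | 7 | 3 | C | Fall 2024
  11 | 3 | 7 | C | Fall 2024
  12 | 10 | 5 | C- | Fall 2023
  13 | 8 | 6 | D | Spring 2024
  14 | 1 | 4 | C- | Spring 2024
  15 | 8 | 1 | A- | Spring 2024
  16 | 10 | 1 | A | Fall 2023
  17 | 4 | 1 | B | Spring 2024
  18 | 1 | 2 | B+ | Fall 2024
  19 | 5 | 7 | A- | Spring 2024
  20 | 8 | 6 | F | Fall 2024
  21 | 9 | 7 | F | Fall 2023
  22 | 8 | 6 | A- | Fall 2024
SELECT course_id, COUNT(DISTINCT student_id) AS distinct_student_count FROM enrollments GROUP BY course_id

Execution result:
course_id | distinct_student_count
1 | 5
2 | 2
3 | 2
4 | 1
5 | 2
6 | 3
7 | 4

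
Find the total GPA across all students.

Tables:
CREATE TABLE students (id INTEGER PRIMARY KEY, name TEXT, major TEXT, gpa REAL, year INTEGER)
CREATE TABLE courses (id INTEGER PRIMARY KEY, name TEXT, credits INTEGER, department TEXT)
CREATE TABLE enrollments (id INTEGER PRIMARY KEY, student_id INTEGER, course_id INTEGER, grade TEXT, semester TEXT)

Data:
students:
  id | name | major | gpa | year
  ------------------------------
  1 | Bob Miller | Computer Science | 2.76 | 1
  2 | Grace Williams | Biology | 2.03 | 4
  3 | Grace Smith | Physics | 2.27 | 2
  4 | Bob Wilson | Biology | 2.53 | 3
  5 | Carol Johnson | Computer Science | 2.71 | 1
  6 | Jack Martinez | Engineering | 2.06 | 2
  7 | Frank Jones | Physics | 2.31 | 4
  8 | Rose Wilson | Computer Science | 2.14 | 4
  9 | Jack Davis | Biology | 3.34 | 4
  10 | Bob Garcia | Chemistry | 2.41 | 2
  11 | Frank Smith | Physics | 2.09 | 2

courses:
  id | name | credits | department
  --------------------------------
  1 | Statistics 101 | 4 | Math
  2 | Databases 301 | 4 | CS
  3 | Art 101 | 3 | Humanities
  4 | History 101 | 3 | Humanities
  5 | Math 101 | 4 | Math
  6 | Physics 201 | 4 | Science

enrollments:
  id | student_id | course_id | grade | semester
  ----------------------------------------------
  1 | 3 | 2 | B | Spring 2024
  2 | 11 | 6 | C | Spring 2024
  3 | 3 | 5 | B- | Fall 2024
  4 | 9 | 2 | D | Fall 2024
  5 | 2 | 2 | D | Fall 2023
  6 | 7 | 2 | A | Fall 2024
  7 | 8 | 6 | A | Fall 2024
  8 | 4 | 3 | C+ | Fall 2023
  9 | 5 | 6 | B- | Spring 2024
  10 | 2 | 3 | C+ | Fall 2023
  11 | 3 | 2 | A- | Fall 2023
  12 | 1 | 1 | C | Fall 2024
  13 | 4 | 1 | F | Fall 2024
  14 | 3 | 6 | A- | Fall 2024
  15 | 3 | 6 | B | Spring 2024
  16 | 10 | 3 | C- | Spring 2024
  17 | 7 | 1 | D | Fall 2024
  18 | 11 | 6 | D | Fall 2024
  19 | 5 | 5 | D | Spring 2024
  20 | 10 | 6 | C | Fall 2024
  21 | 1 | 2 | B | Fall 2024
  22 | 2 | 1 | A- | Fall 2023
SELECT SUM(gpa) FROM students

Execution result:
26.65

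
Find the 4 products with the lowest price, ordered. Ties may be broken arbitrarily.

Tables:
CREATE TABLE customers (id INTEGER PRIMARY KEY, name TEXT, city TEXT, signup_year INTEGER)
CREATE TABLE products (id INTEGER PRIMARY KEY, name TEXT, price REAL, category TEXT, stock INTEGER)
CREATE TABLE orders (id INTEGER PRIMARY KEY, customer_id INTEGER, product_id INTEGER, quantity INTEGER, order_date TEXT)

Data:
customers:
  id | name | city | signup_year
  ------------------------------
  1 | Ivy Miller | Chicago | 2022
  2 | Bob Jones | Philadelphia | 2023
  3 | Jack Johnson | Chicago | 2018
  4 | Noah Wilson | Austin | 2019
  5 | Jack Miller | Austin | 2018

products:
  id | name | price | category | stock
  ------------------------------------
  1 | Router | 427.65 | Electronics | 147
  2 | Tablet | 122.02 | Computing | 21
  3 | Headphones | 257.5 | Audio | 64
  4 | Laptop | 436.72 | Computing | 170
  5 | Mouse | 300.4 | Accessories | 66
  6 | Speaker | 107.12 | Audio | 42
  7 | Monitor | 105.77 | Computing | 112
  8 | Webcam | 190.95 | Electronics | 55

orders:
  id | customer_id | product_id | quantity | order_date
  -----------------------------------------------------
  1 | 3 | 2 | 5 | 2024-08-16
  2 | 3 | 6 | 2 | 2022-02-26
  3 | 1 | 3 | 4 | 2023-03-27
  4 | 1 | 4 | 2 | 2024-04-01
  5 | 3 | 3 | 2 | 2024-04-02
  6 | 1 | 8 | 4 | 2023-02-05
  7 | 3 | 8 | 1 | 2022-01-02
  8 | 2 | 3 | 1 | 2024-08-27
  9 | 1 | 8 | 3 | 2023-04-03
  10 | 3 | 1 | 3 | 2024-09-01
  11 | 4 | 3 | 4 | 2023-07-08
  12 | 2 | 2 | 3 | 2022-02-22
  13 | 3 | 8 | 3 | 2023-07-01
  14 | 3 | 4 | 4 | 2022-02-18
SELECT name, price FROM products ORDER BY price ASC LIMIT 4

Execution result:
name | price
Monitor | 105.77
Speaker | 107.12
Tablet | 122.02
Webcam | 190.95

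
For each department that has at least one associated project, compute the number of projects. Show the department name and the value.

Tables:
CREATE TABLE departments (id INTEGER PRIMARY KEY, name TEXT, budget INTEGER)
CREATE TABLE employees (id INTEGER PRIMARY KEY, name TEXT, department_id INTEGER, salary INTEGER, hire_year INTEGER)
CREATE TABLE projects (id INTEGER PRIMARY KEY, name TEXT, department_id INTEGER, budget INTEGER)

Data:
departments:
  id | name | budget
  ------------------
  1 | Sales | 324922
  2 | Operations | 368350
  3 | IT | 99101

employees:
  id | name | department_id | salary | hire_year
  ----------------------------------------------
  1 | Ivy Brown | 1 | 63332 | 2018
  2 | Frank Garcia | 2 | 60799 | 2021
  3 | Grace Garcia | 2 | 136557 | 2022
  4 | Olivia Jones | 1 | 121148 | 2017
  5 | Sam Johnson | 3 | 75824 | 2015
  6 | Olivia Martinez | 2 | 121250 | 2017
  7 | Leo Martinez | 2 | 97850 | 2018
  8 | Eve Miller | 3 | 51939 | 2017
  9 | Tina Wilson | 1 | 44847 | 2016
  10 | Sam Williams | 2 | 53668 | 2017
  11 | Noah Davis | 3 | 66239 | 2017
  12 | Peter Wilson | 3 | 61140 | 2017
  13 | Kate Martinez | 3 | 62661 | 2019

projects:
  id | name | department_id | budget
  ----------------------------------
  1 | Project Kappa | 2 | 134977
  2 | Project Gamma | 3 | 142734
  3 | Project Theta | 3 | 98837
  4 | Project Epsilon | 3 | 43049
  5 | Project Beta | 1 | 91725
SELECT p.name, COUNT(*) AS n FROM projects c JOIN departments p ON c.department_id = p.id GROUP BY p.id, p.name

Execution result:
name | n
Sales | 1
Operations | 1
IT | 3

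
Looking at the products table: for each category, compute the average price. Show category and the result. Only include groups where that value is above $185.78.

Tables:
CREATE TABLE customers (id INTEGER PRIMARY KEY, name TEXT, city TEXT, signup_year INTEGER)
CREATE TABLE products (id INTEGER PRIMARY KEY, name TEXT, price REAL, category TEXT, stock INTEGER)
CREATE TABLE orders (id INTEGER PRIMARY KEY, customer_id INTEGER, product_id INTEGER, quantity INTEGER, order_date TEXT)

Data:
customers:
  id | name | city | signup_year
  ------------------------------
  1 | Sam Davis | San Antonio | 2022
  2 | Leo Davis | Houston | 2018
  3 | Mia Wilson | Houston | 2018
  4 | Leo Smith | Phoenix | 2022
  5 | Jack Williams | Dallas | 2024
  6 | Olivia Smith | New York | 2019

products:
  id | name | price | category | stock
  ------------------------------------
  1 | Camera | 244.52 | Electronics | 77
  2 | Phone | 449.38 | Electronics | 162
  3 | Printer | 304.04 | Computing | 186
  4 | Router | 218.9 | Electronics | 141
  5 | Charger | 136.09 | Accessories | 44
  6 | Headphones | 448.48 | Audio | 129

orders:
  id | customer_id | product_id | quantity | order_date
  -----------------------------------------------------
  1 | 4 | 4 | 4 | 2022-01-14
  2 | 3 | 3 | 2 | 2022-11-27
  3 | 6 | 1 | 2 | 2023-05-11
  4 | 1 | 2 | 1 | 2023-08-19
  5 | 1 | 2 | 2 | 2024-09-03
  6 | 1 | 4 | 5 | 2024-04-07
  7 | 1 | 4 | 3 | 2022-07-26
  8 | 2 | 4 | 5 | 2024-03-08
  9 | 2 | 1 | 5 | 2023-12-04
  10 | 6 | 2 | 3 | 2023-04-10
SELECT category, AVG(price) AS avg_price FROM products GROUP BY category HAVING AVG(price) > 185.78

Execution result:
category | avg_price
Audio | 448.48
Computing | 304.04
Electronics | 304.27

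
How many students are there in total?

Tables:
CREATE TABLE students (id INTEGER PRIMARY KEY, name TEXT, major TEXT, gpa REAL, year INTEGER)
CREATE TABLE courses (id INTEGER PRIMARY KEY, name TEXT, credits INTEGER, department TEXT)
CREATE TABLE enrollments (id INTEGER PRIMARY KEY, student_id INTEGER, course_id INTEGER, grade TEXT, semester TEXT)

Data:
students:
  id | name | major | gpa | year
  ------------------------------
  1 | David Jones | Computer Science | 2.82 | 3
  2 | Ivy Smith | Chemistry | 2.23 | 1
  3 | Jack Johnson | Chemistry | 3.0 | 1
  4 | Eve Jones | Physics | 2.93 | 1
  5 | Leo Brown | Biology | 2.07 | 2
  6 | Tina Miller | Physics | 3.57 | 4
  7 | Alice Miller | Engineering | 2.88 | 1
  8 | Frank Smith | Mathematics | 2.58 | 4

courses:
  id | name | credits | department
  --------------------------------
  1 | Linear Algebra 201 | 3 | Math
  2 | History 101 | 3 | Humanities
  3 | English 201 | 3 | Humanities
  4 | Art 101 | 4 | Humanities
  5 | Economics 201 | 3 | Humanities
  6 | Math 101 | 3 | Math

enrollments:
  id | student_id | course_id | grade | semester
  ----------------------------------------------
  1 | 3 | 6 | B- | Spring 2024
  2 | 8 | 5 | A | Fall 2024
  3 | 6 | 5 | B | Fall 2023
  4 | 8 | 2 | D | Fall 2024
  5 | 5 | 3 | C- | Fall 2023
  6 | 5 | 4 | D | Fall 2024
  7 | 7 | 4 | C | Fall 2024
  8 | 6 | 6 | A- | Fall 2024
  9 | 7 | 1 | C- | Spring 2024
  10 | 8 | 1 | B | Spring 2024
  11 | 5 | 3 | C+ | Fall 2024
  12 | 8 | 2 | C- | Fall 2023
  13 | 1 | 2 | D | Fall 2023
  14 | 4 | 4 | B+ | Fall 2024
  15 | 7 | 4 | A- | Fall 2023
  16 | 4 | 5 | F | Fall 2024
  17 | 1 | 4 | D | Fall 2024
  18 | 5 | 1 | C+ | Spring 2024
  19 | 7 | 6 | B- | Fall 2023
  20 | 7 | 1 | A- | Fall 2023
SELECT COUNT(*) FROM students

Execution result:
8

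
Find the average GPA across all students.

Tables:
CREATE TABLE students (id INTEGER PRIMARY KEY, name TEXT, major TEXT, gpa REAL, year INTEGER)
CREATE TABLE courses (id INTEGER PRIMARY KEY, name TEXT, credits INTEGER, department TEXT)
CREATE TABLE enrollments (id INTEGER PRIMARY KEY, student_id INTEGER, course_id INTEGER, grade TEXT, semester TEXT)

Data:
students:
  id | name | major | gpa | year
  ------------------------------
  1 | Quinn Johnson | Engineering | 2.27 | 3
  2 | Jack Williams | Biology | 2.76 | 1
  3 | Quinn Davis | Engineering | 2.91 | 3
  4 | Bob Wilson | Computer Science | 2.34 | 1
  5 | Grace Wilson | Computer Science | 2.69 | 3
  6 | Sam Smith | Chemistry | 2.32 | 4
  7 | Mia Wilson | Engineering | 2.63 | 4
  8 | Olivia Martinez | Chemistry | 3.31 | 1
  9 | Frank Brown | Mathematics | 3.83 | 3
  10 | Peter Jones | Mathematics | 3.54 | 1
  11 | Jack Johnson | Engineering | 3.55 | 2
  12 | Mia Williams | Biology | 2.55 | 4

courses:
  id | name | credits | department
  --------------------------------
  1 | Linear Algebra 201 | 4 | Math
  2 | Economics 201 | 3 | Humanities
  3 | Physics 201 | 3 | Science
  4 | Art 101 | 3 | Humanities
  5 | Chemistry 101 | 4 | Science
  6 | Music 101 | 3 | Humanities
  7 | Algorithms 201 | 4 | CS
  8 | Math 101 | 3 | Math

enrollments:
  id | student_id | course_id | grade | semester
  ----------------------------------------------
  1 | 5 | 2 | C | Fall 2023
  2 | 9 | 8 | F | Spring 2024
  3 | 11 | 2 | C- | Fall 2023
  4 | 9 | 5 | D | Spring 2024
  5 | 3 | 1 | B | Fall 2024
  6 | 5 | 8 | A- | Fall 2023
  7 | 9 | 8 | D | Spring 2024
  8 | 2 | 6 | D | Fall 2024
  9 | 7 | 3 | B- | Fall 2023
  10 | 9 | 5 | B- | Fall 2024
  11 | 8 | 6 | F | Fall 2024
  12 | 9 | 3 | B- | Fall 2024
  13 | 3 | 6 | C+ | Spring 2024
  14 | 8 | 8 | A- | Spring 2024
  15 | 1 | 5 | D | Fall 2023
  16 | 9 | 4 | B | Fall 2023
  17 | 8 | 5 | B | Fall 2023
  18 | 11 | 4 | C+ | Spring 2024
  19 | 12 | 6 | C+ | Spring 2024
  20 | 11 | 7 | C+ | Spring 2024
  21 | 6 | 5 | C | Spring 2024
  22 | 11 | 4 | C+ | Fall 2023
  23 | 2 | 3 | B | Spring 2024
SELECT AVG(gpa) FROM students

Execution result:
2.89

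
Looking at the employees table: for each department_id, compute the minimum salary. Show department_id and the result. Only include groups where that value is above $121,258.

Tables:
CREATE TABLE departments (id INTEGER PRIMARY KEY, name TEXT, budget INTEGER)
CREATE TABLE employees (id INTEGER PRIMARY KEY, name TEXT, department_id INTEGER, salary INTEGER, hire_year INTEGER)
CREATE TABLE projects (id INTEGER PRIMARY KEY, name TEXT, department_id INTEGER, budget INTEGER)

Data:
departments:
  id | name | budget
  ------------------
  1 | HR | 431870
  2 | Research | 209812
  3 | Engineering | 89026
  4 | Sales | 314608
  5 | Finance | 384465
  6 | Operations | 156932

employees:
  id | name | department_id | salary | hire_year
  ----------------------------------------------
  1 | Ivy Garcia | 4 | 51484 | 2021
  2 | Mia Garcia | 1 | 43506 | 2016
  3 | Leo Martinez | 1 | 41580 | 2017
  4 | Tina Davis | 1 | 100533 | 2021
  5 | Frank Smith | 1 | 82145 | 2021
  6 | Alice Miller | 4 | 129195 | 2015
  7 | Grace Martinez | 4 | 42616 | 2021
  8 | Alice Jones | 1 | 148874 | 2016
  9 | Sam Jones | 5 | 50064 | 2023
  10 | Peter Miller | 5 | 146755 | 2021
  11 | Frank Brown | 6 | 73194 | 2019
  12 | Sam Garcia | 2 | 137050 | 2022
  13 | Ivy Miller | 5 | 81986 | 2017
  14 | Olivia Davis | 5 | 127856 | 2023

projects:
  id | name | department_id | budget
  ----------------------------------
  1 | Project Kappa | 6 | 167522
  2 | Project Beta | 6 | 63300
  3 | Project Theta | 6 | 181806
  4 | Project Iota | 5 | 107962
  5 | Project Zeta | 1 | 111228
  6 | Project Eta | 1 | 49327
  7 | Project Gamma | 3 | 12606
SELECT department_id, MIN(salary) AS min_salary FROM employees GROUP BY department_id HAVING MIN(salary) > 121258

Execution result:
department_id | min_salary
2 | 137050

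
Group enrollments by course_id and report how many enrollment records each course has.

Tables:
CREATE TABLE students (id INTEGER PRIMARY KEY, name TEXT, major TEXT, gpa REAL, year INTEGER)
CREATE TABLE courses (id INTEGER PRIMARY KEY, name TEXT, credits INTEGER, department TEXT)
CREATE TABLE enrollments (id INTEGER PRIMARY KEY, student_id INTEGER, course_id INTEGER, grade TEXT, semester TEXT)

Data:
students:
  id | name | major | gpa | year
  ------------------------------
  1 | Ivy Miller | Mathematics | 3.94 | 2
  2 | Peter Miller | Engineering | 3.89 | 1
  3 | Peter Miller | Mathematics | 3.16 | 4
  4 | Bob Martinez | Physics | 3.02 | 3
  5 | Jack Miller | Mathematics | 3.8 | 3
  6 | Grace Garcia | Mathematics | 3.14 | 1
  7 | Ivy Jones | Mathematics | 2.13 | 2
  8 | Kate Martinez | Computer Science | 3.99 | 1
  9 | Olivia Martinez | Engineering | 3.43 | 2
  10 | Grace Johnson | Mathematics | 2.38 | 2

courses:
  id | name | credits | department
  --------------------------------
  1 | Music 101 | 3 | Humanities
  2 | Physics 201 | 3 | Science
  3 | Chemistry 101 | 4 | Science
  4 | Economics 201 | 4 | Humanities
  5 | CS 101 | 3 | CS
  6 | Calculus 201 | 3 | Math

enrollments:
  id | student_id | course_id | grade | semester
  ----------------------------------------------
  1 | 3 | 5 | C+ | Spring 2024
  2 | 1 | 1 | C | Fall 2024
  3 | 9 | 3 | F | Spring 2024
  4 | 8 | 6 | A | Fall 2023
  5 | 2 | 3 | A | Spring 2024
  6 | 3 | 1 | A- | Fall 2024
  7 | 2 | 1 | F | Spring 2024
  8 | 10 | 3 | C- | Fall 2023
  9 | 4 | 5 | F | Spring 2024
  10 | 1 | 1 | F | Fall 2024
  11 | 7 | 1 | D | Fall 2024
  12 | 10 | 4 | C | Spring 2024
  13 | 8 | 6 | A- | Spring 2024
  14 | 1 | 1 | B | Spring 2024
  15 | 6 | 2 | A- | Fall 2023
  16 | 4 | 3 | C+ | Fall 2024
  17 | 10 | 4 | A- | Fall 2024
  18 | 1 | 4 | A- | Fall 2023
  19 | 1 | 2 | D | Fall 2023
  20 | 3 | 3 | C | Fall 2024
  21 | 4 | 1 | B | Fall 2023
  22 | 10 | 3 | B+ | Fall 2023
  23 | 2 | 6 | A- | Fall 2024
SELECT course_id, COUNT(*) AS enrollment_count FROM enrollments GROUP BY course_id

Execution result:
course_id | enrollment_count
1 | 7
2 | 2
3 | 6
4 | 3
5 | 2
6 | 3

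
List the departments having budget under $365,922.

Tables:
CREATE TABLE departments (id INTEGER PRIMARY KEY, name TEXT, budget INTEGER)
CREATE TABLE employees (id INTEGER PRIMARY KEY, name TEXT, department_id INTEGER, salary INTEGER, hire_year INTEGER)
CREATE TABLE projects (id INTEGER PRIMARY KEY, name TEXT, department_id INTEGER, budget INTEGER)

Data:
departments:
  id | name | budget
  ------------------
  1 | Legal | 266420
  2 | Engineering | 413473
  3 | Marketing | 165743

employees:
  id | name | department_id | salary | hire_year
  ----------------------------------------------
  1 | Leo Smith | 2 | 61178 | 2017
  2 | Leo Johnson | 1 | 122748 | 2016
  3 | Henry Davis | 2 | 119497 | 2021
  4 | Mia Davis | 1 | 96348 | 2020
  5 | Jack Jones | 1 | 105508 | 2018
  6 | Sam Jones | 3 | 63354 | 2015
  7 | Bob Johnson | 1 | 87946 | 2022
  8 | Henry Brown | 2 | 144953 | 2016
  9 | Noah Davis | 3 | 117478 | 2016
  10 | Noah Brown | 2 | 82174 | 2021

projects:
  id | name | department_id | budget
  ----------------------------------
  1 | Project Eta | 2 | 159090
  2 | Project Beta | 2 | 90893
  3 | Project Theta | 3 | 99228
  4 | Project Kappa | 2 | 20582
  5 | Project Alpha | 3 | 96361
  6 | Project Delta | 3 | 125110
SELECT name, budget FROM departments WHERE budget < 365922

Execution result:
name | budget
Legal | 266420
Marketing | 165743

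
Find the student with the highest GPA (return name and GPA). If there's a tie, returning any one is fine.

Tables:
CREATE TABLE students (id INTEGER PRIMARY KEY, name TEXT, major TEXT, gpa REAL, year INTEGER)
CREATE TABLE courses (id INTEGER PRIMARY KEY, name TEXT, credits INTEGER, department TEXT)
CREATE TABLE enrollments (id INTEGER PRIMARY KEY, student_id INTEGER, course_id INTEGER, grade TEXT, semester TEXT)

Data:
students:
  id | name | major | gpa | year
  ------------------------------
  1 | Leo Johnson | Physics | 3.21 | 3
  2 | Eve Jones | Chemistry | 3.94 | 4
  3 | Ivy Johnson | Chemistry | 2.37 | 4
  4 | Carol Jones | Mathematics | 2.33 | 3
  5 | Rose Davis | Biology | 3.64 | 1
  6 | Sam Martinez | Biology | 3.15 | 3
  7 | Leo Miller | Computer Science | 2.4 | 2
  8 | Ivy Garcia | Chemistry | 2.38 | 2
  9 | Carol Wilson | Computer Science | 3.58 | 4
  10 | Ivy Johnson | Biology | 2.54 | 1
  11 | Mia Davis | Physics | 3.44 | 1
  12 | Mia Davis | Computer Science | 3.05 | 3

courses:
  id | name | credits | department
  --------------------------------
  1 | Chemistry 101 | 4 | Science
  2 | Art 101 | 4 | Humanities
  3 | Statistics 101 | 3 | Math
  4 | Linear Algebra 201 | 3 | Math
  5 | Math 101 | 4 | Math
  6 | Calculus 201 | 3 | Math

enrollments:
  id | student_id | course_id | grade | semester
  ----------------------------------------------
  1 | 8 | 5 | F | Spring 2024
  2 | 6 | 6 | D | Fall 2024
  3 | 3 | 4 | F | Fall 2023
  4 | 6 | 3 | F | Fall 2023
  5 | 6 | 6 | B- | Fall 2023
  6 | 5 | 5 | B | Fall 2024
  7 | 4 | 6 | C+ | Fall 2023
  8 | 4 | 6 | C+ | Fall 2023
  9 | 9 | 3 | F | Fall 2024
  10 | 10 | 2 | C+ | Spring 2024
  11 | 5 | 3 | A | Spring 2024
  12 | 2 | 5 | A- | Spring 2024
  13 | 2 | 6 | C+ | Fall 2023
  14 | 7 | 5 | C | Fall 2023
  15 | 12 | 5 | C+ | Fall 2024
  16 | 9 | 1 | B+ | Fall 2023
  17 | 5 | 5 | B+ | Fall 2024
SELECT name, gpa FROM students ORDER BY gpa DESC LIMIT 1

Execution result:
name | gpa
Eve Jones | 3.94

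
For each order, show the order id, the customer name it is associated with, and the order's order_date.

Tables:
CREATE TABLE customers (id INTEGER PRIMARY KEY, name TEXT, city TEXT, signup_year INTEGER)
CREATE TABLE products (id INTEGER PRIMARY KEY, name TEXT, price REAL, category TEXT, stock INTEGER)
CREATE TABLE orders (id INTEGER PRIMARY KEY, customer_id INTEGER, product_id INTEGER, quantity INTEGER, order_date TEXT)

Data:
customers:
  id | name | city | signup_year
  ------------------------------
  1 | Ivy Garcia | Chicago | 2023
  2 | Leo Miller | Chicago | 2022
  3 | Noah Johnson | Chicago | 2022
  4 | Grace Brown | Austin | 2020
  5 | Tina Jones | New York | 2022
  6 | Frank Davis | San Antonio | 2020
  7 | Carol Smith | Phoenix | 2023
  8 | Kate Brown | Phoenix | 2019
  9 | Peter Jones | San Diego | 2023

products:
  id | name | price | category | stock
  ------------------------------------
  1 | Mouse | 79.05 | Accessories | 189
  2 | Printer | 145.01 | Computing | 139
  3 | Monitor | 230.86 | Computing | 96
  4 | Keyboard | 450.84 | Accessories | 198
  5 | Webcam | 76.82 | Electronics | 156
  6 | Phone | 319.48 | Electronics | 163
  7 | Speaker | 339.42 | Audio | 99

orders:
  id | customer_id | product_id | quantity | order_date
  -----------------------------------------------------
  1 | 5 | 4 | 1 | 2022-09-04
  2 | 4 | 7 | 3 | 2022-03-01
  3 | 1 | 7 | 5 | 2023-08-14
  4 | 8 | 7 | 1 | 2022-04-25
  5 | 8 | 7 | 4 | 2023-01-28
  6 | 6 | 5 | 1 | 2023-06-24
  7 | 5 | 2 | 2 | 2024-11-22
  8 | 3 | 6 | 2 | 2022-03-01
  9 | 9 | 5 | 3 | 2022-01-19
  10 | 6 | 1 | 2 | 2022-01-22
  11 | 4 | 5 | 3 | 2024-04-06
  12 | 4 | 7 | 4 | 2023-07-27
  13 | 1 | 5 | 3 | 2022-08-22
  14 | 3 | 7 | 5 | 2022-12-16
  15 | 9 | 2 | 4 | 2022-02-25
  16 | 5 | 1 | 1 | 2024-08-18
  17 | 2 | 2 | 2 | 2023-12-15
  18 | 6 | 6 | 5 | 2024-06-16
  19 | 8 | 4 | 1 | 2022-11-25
SELECT c.id, p.name AS customer, c.order_date FROM orders c JOIN customers p ON c.customer_id = p.id

Execution result:
id | customer | order_date
1 | Tina Jones | 2022-09-04
2 | Grace Brown | 2022-03-01
3 | Ivy Garcia | 2023-08-14
4 | Kate Brown | 2022-04-25
5 | Kate Brown | 2023-01-28
6 | Frank Davis | 2023-06-24
7 | Tina Jones | 2024-11-22
8 | Noah Johnson | 2022-03-01
9 | Peter Jones | 2022-01-19
10 | Frank Davis | 2022-01-22
11 | Grace Brown | 2024-04-06
12 | Grace Brown | 2023-07-27
13 | Ivy Garcia | 2022-08-22
14 | Noah Johnson | 2022-12-16
15 | Peter Jones | 2022-02-25
16 | Tina Jones | 2024-08-18
17 | Leo Miller | 2023-12-15
18 | Frank Davis | 2024-06-16
19 | Kate Brown | 2022-11-25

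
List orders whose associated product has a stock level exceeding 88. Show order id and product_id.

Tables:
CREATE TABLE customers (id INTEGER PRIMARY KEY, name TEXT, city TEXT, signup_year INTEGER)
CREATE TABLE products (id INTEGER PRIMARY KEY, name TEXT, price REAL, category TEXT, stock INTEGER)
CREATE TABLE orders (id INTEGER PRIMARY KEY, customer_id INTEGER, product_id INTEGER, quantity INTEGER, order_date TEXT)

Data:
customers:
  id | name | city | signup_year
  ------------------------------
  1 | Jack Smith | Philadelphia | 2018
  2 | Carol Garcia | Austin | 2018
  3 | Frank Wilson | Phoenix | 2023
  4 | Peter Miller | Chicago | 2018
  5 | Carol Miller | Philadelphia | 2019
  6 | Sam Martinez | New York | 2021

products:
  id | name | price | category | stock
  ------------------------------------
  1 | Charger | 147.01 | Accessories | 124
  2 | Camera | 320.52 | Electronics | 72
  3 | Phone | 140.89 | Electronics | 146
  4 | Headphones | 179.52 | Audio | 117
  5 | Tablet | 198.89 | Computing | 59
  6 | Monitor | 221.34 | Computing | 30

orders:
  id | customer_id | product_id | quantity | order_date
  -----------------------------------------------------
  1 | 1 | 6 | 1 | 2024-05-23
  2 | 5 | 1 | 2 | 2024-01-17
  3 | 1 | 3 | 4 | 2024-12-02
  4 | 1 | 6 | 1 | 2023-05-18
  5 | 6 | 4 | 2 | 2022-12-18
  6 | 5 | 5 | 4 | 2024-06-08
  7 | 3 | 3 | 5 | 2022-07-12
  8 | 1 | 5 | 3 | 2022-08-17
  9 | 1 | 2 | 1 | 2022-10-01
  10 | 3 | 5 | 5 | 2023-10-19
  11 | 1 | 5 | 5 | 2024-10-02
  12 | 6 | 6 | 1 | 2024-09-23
SELECT id, product_id FROM orders WHERE product_id IN (SELECT id FROM products WHERE stock > 88)

Execution result:
id | product_id
2 | 1
3 | 3
5 | 4
7 | 3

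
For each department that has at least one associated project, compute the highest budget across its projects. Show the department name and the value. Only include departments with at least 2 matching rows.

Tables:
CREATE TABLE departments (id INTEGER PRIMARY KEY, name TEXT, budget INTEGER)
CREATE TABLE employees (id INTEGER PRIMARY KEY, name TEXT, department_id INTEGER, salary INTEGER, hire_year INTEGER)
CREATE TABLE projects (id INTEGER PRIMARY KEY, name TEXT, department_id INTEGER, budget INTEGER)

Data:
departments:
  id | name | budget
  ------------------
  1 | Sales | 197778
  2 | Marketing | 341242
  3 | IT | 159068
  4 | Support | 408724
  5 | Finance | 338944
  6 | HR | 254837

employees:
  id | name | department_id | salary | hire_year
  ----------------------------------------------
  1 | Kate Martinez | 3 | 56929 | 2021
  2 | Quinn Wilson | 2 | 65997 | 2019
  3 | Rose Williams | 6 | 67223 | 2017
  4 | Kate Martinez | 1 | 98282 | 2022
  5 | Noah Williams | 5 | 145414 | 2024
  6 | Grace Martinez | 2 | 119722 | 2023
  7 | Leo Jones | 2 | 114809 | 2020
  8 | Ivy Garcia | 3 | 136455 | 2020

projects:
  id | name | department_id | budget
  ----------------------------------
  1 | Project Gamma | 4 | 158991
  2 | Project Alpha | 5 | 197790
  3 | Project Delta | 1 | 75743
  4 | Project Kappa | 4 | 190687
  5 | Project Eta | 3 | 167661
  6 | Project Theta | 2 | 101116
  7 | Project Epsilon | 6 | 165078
SELECT p.name, MAX(c.budget) AS max_budget FROM projects c JOIN departments p ON c.department_id = p.id GROUP BY p.id, p.name HAVING COUNT(*) >= 2

Execution result:
name | max_budget
Support | 190687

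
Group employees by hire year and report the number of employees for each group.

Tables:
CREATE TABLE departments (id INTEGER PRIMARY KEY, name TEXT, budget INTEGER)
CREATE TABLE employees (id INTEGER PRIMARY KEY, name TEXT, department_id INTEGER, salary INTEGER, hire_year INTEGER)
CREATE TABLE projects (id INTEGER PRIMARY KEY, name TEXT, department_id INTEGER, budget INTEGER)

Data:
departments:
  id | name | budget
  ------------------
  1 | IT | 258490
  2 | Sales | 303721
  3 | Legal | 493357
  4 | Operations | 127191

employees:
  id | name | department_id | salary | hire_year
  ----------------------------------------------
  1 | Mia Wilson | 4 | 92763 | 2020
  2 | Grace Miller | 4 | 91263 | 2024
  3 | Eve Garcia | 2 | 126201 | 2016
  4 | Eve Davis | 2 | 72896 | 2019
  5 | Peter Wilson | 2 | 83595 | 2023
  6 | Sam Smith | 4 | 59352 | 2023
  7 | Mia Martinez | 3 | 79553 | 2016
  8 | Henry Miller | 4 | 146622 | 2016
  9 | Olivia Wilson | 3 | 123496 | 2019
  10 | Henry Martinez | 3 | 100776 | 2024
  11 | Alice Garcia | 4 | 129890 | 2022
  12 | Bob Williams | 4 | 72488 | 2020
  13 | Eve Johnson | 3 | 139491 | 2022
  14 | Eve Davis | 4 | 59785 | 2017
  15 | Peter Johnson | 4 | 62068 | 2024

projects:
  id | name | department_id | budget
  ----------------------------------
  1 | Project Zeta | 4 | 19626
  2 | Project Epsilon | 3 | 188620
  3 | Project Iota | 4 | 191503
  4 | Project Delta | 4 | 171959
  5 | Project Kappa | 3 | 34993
SELECT hire_year, COUNT(*) AS n FROM employees GROUP BY hire_year

Execution result:
hire_year | n
2016 | 3
2017 | 1
2019 | 2
2020 | 2
2022 | 2
2023 | 2
2024 | 3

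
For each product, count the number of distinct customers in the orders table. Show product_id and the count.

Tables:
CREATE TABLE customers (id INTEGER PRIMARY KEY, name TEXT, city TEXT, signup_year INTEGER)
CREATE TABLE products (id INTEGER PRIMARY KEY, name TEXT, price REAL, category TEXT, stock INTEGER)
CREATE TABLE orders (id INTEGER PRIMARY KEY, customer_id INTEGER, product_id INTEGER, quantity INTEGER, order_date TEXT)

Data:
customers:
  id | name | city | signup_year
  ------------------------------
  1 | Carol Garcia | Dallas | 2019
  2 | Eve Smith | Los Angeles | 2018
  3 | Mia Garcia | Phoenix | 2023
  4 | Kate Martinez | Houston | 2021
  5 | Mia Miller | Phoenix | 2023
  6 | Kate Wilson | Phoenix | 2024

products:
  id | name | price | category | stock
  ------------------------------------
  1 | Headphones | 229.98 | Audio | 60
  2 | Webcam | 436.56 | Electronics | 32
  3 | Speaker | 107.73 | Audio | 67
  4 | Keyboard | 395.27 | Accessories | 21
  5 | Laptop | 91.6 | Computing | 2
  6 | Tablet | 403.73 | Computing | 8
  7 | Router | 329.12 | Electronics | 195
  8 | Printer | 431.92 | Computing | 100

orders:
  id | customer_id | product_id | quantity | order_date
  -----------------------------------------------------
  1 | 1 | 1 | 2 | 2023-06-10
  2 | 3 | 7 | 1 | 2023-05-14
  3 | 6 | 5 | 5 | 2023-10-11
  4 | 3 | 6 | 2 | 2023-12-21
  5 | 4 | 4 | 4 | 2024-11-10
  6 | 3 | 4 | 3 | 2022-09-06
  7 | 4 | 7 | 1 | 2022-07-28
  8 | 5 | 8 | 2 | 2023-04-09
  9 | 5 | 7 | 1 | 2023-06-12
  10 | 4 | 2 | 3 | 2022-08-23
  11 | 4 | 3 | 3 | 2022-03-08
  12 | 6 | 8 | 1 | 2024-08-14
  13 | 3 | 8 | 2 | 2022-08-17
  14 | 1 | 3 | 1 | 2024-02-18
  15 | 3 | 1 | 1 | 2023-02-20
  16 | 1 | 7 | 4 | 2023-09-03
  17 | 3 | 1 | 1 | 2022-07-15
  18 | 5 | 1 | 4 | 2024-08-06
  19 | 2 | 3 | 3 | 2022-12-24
SELECT product_id, COUNT(DISTINCT customer_id) AS distinct_customer_count FROM orders GROUP BY product_id

Execution result:
product_id | distinct_customer_count
1 | 3
2 | 1
3 | 3
4 | 2
5 | 1
6 | 1
7 | 4
8 | 3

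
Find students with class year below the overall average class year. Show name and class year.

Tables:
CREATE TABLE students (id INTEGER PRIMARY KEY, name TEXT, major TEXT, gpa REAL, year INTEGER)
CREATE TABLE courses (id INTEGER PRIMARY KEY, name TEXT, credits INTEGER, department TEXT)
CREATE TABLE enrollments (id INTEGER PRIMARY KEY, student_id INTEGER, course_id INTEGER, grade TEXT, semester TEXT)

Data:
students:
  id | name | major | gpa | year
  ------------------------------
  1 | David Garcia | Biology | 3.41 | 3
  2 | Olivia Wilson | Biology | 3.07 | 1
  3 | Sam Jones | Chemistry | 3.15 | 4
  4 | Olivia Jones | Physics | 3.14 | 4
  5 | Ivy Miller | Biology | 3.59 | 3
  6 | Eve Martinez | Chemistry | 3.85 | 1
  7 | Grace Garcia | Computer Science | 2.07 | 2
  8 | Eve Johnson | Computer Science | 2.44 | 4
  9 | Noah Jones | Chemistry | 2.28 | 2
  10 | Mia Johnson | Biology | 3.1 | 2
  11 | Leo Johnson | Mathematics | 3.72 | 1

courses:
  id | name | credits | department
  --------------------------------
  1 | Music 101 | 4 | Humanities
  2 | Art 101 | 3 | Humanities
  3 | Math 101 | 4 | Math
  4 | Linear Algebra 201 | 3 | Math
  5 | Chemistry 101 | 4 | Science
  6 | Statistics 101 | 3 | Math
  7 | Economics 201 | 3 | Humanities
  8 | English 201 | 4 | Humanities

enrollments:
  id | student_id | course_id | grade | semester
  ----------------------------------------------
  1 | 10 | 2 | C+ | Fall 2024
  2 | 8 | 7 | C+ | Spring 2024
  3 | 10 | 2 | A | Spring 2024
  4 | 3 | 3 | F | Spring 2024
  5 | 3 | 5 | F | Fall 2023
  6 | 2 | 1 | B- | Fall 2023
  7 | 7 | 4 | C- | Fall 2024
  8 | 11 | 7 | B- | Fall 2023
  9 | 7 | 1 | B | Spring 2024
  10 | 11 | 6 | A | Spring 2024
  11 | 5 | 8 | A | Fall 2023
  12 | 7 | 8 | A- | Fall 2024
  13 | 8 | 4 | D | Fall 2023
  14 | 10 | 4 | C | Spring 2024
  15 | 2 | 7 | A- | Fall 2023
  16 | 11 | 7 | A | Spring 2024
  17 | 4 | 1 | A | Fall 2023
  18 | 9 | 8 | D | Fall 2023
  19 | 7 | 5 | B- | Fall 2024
SELECT name, year FROM students WHERE year < (SELECT AVG(year) FROM students)

Execution result:
name | year
Olivia Wilson | 1
Eve Martinez | 1
Grace Garcia | 2
Noah Jones | 2
Mia Johnson | 2
Leo Johnson | 1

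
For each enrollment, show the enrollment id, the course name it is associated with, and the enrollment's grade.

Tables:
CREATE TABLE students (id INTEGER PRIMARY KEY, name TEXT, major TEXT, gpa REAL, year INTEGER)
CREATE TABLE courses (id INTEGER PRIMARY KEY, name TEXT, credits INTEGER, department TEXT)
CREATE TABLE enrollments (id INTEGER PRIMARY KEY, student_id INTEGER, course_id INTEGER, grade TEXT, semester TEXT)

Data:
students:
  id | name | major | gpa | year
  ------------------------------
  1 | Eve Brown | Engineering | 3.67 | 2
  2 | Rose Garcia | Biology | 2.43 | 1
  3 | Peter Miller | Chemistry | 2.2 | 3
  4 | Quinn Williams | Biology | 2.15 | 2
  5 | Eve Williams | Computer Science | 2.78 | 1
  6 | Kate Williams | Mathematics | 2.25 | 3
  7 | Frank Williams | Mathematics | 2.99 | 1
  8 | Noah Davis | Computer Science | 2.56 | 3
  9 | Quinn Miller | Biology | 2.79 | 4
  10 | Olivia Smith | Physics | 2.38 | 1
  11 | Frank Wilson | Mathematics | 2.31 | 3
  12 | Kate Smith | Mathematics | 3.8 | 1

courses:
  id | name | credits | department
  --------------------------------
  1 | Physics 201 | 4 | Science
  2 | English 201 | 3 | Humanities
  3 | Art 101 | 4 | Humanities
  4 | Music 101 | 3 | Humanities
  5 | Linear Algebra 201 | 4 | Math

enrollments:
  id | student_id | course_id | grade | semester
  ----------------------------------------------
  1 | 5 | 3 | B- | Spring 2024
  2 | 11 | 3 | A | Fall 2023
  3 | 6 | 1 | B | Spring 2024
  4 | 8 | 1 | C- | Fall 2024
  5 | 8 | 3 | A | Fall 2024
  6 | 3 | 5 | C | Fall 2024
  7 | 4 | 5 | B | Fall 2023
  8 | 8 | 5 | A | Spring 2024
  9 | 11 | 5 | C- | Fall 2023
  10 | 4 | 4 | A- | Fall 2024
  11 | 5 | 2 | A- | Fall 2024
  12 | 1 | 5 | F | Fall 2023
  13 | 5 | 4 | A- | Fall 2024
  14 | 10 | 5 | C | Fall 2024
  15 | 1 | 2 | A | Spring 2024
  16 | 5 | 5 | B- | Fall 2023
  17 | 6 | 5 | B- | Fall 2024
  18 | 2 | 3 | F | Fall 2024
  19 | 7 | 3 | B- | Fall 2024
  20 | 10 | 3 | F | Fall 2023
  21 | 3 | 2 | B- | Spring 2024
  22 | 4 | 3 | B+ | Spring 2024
SELECT c.id, p.name AS course, c.grade FROM enrollments c JOIN courses p ON c.course_id = p.id

Execution result:
id | course | grade
1 | Art 101 | B-
2 | Art 101 | A
3 | Physics 201 | B
4 | Physics 201 | C-
5 | Art 101 | A
6 | Linear Algebra 201 | C
7 | Linear Algebra 201 | B
8 | Linear Algebra 201 | A
9 | Linear Algebra 201 | C-
10 | Music 101 | A-
11 | English 201 | A-
12 | Linear Algebra 201 | F
13 | Music 101 | A-
14 | Linear Algebra 201 | C
15 | English 201 | A
16 | Linear Algebra 201 | B-
17 | Linear Algebra 201 | B-
18 | Art 101 | F
19 | Art 101 | B-
20 | Art 101 | F
21 | English 201 | B-
22 | Art 101 | B+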